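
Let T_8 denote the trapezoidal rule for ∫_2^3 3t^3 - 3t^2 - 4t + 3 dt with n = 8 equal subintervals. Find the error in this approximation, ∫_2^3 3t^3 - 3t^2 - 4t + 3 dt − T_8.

Exact integral: ∫_2^3 f(t) dt = 22.75.
T_8 = 22.80078125.
Error = 22.75 − 22.80078125 = -0.05078125.

-0.05078125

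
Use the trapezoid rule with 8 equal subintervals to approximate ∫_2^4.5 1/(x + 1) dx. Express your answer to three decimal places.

0.607

Δx = (4.5 − 2)/8 = 0.3125.
f(2) = 1/3, f(2.3125) = 16/53, f(2.625) = 8/29, f(2.9375) = 16/63, f(3.25) = 4/17, f(3.5625) = 16/73, f(3.875) = 8/39, f(4.1875) = 16/83, f(4.5) = 2/11.
T_8 = (Δx/2)·[f(x_0) + 2f(x_1) + ... + 2f(x_{7}) + f(x_8)].
Sum ≈ 0.607.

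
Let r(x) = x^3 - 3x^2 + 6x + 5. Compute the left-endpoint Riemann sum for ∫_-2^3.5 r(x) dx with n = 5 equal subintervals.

1.54

Δx = (3.5 − (-2))/5 = 1.1.
Left endpoints: -2, -0.9, 0.2, 1.3, 2.4.
r(-2) = -27, r(-0.9) = -3.559, r(0.2) = 6.088, r(1.3) = 9.927, r(2.4) = 15.944.
Sum = Δx · [r(-2) + r(-0.9) + r(0.2) + r(1.3) + r(2.4)].
Sum = 1.54.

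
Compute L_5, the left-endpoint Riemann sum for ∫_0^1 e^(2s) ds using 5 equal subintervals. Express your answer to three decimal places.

2.598

Δs = (1 − 0)/5 = 0.2.
Left endpoints: 0, 0.2, 0.4, 0.6, 0.8.
f(0) ≈ 1.000, f(0.2) ≈ 1.492, f(0.4) ≈ 2.226, f(0.6) ≈ 3.320, f(0.8) ≈ 4.953.
Sum = Δs · [f(0) + f(0.2) + f(0.4) + f(0.6) + f(0.8)].
Sum ≈ 2.598.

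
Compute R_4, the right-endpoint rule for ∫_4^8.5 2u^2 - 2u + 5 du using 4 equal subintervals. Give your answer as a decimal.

Δu = (8.5 − 4)/4 = 1.125.
Right endpoints: 5.125, 6.25, 7.375, 8.5.
f(5.125) = 47.28125, f(6.25) = 70.625, f(7.375) = 99.03125, f(8.5) = 132.5.
Sum = Δu · [f(5.125) + f(6.25) + f(7.375) + f(8.5)].
Sum = 393.1171875.

393.1171875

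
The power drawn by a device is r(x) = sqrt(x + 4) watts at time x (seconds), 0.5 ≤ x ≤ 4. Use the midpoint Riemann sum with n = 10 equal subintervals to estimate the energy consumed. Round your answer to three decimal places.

Δx = (4 − 0.5)/10 = 0.35.
Midpoints: 0.675, 1.025, 1.375, 1.725, 2.075, 2.425, 2.775, 3.125, 3.475, 3.825.
r(0.675) ≈ 2.162, r(1.025) ≈ 2.242, r(1.375) ≈ 2.318, r(1.725) ≈ 2.393, r(2.075) ≈ 2.465, r(2.425) ≈ 2.535, r(2.775) ≈ 2.603, r(3.125) ≈ 2.669, r(3.475) ≈ 2.734, r(3.825) ≈ 2.797.
Sum = Δx · [r(0.675) + r(1.025) + r(1.375) + ...].
Sum ≈ 8.721.

8.721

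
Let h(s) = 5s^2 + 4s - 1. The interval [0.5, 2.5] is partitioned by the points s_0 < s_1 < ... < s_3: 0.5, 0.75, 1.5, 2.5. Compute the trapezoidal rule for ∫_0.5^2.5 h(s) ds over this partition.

37.03125

Subinterval widths: 0.25, 0.75, 1.
h(0.5) = 2.25, h(0.75) = 4.8125, h(1.5) = 16.25, h(2.5) = 40.25.
On each subinterval the trapezoid contributes (Δs_i/2)·[h(s_{i-1}) + h(s_i)].
Sum = 37.03125.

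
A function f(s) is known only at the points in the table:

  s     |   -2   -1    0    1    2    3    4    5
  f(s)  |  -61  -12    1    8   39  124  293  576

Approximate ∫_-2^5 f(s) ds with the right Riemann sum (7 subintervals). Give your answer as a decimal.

Δs = 1.
Sum = 1·[(-12) + 1 + 8 + 39 + 124 + 293 + 576] = 1029.

1029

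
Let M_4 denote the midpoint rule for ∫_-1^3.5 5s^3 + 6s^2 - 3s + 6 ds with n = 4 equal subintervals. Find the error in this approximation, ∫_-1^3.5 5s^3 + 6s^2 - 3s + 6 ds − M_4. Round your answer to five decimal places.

11.74658

Exact integral: ∫_-1^3.5 f(s) ds = 284.203125.
M_4 ≈ 272.4565430.
Error ≈ 284.203125 − 272.4565430 ≈ 11.74658.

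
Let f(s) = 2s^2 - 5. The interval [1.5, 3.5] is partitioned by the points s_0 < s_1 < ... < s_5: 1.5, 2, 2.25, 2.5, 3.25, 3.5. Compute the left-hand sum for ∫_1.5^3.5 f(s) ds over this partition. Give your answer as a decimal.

Subinterval widths: 0.5, 0.25, 0.25, 0.75, 0.25.
Left endpoints: 1.5, 2, 2.25, 2.5, 3.25.
f(1.5) = -0.5, f(2) = 3, f(2.25) = 5.125, f(2.5) = 7.5, f(3.25) = 16.125.
Sum = Σ Δs_i · f(s_i).
Sum = 11.4375.

11.4375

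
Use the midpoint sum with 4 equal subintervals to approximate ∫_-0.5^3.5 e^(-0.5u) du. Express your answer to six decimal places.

Δu = (3.5 − (-0.5))/4 = 1.
Midpoints: 0, 1, 2, 3.
f(0) ≈ 1.000000, f(1) ≈ 0.606531, f(2) ≈ 0.367879, f(3) ≈ 0.223130.
Sum = Δu · [f(0) + f(1) + f(2) + f(3)].
Sum ≈ 2.197540.

2.197540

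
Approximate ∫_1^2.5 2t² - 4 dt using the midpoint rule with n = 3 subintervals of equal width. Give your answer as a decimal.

3.6875

Δt = (2.5 − 1)/3 = 0.5.
Midpoints: 1.25, 1.75, 2.25.
f(1.25) = -0.875, f(1.75) = 2.125, f(2.25) = 6.125.
Sum = Δt · [f(1.25) + f(1.75) + f(2.25)].
Sum = 3.6875.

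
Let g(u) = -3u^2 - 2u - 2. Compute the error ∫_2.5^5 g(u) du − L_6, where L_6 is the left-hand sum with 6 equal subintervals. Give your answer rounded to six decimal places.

-12.543403

Exact integral: ∫_2.5^5 g(u) du = -133.125.
L_6 ≈ -120.58159722.
Error ≈ -133.125 − (-120.58159722) ≈ -12.543403.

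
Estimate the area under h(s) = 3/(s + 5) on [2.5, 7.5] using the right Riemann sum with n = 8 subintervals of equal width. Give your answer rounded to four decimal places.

1.4836

Δs = (7.5 − 2.5)/8 = 0.625.
Right endpoints: 3.125, 3.75, 4.375, 5, 5.625, 6.25, 6.875, 7.5.
h(3.125) = 24/65, h(3.75) = 12/35, h(4.375) = 0.32, h(5) = 0.3, h(5.625) = 24/85, h(6.25) = 4/15, h(6.875) = 24/95, h(7.5) = 0.24.
Sum = Δs · [h(3.125) + h(3.75) + h(4.375) + ...].
Sum ≈ 1.4836.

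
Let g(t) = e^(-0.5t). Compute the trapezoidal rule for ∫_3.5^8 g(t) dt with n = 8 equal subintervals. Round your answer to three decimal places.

0.313

Δt = (8 − 3.5)/8 = 0.5625.
g(3.5) ≈ 0.174, g(4.0625) ≈ 0.131, g(4.625) ≈ 0.099, g(5.1875) ≈ 0.075, g(5.75) ≈ 0.056, g(6.3125) ≈ 0.043, g(6.875) ≈ 0.032, g(7.4375) ≈ 0.024, g(8) ≈ 0.018.
T_8 = (Δt/2)·[g(t_0) + 2g(t_1) + ... + 2g(t_{7}) + g(t_8)].
Sum ≈ 0.313.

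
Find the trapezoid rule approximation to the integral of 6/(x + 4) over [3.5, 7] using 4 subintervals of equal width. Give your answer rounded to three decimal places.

Δx = (7 − 3.5)/4 = 0.875.
f(3.5) = 0.8, f(4.375) = 48/67, f(5.25) = 24/37, f(6.125) = 16/27, f(7) = 6/11.
T_4 = (Δx/2)·[f(x_0) + 2f(x_1) + 2f(x_2) + 2f(x_3) + f(x_4)].
Sum ≈ 2.302.

2.302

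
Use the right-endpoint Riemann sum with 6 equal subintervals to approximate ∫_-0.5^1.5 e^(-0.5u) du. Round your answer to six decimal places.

Δu = (1.5 − (-0.5))/6 = 1/3.
Right endpoints: -1/6, 1/6, 0.5, 5/6, 7/6, 1.5.
f(-1/6) ≈ 1.086904, f(1/6) ≈ 0.920044, f(0.5) ≈ 0.778801, f(5/6) ≈ 0.659241, f(7/6) ≈ 0.558035, f(1.5) ≈ 0.472367.
Sum = Δu · [f(-1/6) + f(1/6) + f(0.5) + ...].
Sum ≈ 1.491797.

1.491797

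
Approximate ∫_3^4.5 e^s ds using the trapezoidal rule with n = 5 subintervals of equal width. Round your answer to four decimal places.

Δs = (4.5 − 3)/5 = 0.3.
f(3) ≈ 20.0855, f(3.3) ≈ 27.1126, f(3.6) ≈ 36.5982, f(3.9) ≈ 49.4024, f(4.2) ≈ 66.6863, f(4.5) ≈ 90.0171.
T_5 = (Δs/2)·[f(s_0) + 2f(s_1) + ... + 2f(s_{4}) + f(s_5)].
Sum ≈ 70.4553.

70.4553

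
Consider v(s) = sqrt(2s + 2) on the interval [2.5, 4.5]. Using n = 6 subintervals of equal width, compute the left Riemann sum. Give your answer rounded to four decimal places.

Δs = (4.5 − 2.5)/6 = 1/3.
Left endpoints: 2.5, 17/6, 19/6, 3.5, 23/6, 25/6.
v(2.5) ≈ 2.6458, v(17/6) ≈ 2.7689, v(19/6) ≈ 2.8868, v(3.5) ≈ 3.0000, v(23/6) ≈ 3.1091, v(25/6) ≈ 3.2146.
Sum = Δs · [v(2.5) + v(17/6) + v(19/6) + ...].
Sum ≈ 5.8750.

5.8750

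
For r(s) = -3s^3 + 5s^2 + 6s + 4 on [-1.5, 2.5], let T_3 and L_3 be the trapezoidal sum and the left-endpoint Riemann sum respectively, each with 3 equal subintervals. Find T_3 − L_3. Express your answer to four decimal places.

-8.6667

T_3 ≈ 34.759259.
L_3 ≈ 43.425926.
T_3 − L_3 ≈ -8.6667.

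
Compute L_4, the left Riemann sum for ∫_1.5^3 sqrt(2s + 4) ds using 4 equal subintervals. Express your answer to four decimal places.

Δs = (3 − 1.5)/4 = 0.375.
Left endpoints: 1.5, 1.875, 2.25, 2.625.
f(1.5) ≈ 2.6458, f(1.875) ≈ 2.7839, f(2.25) ≈ 2.9155, f(2.625) ≈ 3.0414.
Sum = Δs · [f(1.5) + f(1.875) + f(2.25) + f(2.625)].
Sum ≈ 4.2699.

4.2699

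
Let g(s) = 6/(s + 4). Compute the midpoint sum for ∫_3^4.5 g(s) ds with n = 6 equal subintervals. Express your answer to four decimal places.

1.1648

Δs = (4.5 − 3)/6 = 0.25.
Midpoints: 3.125, 3.375, 3.625, 3.875, 4.125, 4.375.
g(3.125) = 16/19, g(3.375) = 48/59, g(3.625) = 48/61, g(3.875) = 16/21, g(4.125) = 48/65, g(4.375) = 48/67.
Sum = Δs · [g(3.125) + g(3.375) + g(3.625) + ...].
Sum ≈ 1.1648.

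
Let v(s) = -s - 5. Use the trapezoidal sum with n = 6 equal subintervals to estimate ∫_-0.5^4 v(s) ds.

Δs = (4 − (-0.5))/6 = 0.75.
v(-0.5) = -4.5, v(0.25) = -5.25, v(1) = -6, v(1.75) = -6.75, v(2.5) = -7.5, v(3.25) = -8.25, v(4) = -9.
T_6 = (Δs/2)·[v(s_0) + 2v(s_1) + ... + 2v(s_{5}) + v(s_6)].
Sum = -30.375.

-30.375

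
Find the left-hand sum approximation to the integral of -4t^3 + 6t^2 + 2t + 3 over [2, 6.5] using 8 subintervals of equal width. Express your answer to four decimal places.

-961.8662

Δt = (6.5 − 2)/8 = 0.5625.
Left endpoints: 2, 2.5625, 3.125, 3.6875, 4.25, 4.8125, 5.375, 5.9375.
f(2) = -1, f(2.5625) = -20257/1024, f(3.125) = -54.2265625, f(3.6875) = -111211/1024, f(4.25) = -187.1875, f(4.8125) = -301309/1024, f(5.375) = -434.0546875, f(5.9375) = -625543/1024.
Sum = Δt · [f(2) + f(2.5625) + f(3.125) + ...].
Sum ≈ -961.8662.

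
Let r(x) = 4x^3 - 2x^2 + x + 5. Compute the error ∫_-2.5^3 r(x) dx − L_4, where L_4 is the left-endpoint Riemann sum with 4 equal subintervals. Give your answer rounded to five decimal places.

115.48568

Exact integral: ∫_-2.5^3 r(x) dx ≈ 42.3958333.
L_4 = -73.08984375.
Error ≈ 42.3958333 − (-73.08984375) ≈ 115.48568.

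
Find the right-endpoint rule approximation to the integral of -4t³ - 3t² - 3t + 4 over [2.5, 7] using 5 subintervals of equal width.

-3424.95

Δt = (7 − 2.5)/5 = 0.9.
Right endpoints: 3.4, 4.3, 5.2, 6.1, 7.
f(3.4) = -198.096, f(4.3) = -382.398, f(5.2) = -655.152, f(6.1) = -1033.854, f(7) = -1536.
Sum = Δt · [f(3.4) + f(4.3) + f(5.2) + f(6.1) + f(7)].
Sum = -3424.95.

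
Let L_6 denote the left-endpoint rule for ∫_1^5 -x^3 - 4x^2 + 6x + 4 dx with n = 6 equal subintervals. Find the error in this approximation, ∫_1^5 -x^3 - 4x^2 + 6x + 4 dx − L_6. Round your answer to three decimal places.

Exact integral: ∫_1^5 f(x) dx ≈ -233.33333.
L_6 ≈ -171.85185.
Error ≈ -233.33333 − (-171.85185) ≈ -61.481.

-61.481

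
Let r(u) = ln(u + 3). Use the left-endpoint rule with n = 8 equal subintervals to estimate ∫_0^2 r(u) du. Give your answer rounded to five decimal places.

Δu = (2 − 0)/8 = 0.25.
Left endpoints: 0, 0.25, 0.5, 0.75, 1, 1.25, 1.5, 1.75.
r(0) ≈ 1.09861, r(0.25) ≈ 1.17865, r(0.5) ≈ 1.25276, r(0.75) ≈ 1.32176, r(1) ≈ 1.38629, r(1.25) ≈ 1.44692, r(1.5) ≈ 1.50408, r(1.75) ≈ 1.55814.
Sum = Δu · [r(0) + r(0.25) + r(0.5) + ...].
Sum ≈ 2.68681.

2.68681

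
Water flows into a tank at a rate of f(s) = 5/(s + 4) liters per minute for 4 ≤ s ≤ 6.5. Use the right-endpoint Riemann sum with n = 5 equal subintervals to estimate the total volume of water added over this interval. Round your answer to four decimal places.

Δs = (6.5 − 4)/5 = 0.5.
Right endpoints: 4.5, 5, 5.5, 6, 6.5.
f(4.5) = 10/17, f(5) = 5/9, f(5.5) = 10/19, f(6) = 0.5, f(6.5) = 10/21.
Sum = Δs · [f(4.5) + f(5) + f(5.5) + f(6) + f(6.5)].
Sum ≈ 1.3231.

1.3231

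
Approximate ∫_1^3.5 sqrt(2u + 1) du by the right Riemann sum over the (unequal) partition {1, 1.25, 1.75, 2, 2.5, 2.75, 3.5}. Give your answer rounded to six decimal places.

6.070827

Subinterval widths: 0.25, 0.5, 0.25, 0.5, 0.25, 0.75.
Right endpoints: 1.25, 1.75, 2, 2.5, 2.75, 3.5.
f(1.25) ≈ 1.870829, f(1.75) ≈ 2.121320, f(2) ≈ 2.236068, f(2.5) ≈ 2.449490, f(2.75) ≈ 2.549510, f(3.5) ≈ 2.828427.
Sum = Σ Δu_i · f(u_i).
Sum ≈ 6.070827.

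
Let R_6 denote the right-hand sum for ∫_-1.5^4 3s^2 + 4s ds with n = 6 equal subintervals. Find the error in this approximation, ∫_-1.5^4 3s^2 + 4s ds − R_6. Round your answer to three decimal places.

Exact integral: ∫_-1.5^4 f(s) ds = 94.875.
R_6 ≈ 126.17535.
Error ≈ 94.875 − 126.17535 ≈ -31.300.

-31.300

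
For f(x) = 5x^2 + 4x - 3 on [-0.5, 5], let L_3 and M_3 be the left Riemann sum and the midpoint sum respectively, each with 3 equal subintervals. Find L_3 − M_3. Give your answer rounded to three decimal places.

L_3 ≈ 123.34259.
M_3 ≈ 233.83912.
L_3 − M_3 ≈ -110.497.

-110.497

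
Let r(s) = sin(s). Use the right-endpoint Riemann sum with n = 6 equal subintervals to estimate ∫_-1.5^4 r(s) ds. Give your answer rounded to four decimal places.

Δs = (4 − (-1.5))/6 = 11/12.
Right endpoints: -7/12, 1/3, 1.25, 13/6, 37/12, 4.
r(-7/12) ≈ -0.5508, r(1/3) ≈ 0.3272, r(1.25) ≈ 0.9490, r(13/6) ≈ 0.8277, r(37/12) ≈ 0.0582, r(4) ≈ -0.7568.
Sum = Δs · [r(-7/12) + r(1/3) + r(1.25) + ...].
Sum ≈ 0.7832.

0.7832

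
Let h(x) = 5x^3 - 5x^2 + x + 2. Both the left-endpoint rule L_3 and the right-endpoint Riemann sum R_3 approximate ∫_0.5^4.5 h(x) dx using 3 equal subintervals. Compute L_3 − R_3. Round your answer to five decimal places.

-478.66667

L_3 ≈ 178.0185185.
R_3 ≈ 656.6851852.
L_3 − R_3 ≈ -478.66667.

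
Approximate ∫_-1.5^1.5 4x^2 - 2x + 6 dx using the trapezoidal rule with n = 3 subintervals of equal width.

Δx = (1.5 − (-1.5))/3 = 1.
f(-1.5) = 18, f(-0.5) = 8, f(0.5) = 6, f(1.5) = 12.
T_3 = (Δx/2)·[f(x_0) + 2f(x_1) + 2f(x_2) + f(x_3)].
Sum = 29.

29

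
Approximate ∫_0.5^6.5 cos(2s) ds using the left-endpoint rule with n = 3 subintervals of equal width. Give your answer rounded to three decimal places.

-0.174

Δs = (6.5 − 0.5)/3 = 2.
Left endpoints: 0.5, 2.5, 4.5.
f(0.5) ≈ 0.540, f(2.5) ≈ 0.284, f(4.5) ≈ -0.911.
Sum = Δs · [f(0.5) + f(2.5) + f(4.5)].
Sum ≈ -0.174.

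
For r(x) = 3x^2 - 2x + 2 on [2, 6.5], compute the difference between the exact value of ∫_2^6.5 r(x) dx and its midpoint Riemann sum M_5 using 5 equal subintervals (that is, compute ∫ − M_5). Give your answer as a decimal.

Exact integral: ∫_2^6.5 r(x) dx = 237.375.
M_5 = 236.46375.
Error = 237.375 − 236.46375 = 0.91125.

0.91125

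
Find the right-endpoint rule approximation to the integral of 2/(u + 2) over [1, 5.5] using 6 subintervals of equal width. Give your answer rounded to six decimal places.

1.691270

Δu = (5.5 − 1)/6 = 0.75.
Right endpoints: 1.75, 2.5, 3.25, 4, 4.75, 5.5.
f(1.75) = 8/15, f(2.5) = 4/9, f(3.25) = 8/21, f(4) = 1/3, f(4.75) = 8/27, f(5.5) = 4/15.
Sum = Δu · [f(1.75) + f(2.5) + f(3.25) + ...].
Sum ≈ 1.691270.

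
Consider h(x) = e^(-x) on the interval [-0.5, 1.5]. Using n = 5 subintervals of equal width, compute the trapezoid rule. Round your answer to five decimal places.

Δx = (1.5 − (-0.5))/5 = 0.4.
h(-0.5) ≈ 1.64872, h(-0.1) ≈ 1.10517, h(0.3) ≈ 0.74082, h(0.7) ≈ 0.49659, h(1.1) ≈ 0.33287, h(1.5) ≈ 0.22313.
T_5 = (Δx/2)·[h(x_0) + 2h(x_1) + ... + 2h(x_{4}) + h(x_5)].
Sum ≈ 1.44455.

1.44455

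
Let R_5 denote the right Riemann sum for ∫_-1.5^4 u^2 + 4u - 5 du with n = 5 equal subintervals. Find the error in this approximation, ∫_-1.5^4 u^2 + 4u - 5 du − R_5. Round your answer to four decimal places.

Exact integral: ∫_-1.5^4 f(u) du ≈ 22.458333.
R_5 = 43.23.
Error ≈ 22.458333 − 43.23 ≈ -20.7717.

-20.7717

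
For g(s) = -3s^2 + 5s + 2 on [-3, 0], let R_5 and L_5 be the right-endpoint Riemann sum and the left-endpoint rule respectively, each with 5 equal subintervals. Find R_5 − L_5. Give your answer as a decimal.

R_5 = -31.44.
L_5 = -56.64.
R_5 − L_5 = 25.2.

25.2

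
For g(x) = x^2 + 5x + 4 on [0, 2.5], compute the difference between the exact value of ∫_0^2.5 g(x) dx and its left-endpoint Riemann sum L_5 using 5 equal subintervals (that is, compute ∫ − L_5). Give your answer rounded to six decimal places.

4.583333

Exact integral: ∫_0^2.5 g(x) dx ≈ 30.83333333.
L_5 = 26.25.
Error ≈ 30.83333333 − 26.25 ≈ 4.583333.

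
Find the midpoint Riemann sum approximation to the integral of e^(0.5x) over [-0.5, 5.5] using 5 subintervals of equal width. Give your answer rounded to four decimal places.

29.2864

Δx = (5.5 − (-0.5))/5 = 1.2.
Midpoints: 0.1, 1.3, 2.5, 3.7, 4.9.
f(0.1) ≈ 1.0513, f(1.3) ≈ 1.9155, f(2.5) ≈ 3.4903, f(3.7) ≈ 6.3598, f(4.9) ≈ 11.5883.
Sum = Δx · [f(0.1) + f(1.3) + f(2.5) + f(3.7) + f(4.9)].
Sum ≈ 29.2864.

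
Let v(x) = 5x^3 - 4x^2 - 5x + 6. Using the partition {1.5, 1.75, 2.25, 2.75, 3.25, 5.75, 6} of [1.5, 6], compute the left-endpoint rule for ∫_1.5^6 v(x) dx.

552.94921875

Subinterval widths: 0.25, 0.5, 0.5, 0.5, 2.5, 0.25.
Left endpoints: 1.5, 1.75, 2.25, 2.75, 3.25, 5.75.
v(1.5) = 6.375, v(1.75) = 11.796875, v(2.25) = 31.453125, v(2.75) = 65.984375, v(3.25) = 119.140625, v(5.75) = 795.546875.
Sum = Σ Δx_i · v(x_i).
Sum = 552.94921875.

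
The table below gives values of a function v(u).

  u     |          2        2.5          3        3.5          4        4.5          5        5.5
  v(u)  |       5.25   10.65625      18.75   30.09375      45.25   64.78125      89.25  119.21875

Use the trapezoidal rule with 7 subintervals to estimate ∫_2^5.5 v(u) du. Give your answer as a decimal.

Δu = 0.5.
T_7 = (0.5/2)·[5.25 + 2·10.65625 + 2·18.75 + 2·30.09375 + 2·45.25 + 2·64.78125 + 2·89.25 + 119.21875] = 160.5078125.

160.5078125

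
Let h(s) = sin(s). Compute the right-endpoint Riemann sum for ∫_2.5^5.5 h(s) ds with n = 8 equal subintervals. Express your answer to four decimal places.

Δs = (5.5 − 2.5)/8 = 0.375.
Right endpoints: 2.875, 3.25, 3.625, 4, 4.375, 4.75, 5.125, 5.5.
h(2.875) ≈ 0.2634, h(3.25) ≈ -0.1082, h(3.625) ≈ -0.4648, h(4) ≈ -0.7568, h(4.375) ≈ -0.9436, h(4.75) ≈ -0.9993, h(5.125) ≈ -0.9161, h(5.5) ≈ -0.7055.
Sum = Δs · [h(2.875) + h(3.25) + h(3.625) + ...].
Sum ≈ -1.7366.

-1.7366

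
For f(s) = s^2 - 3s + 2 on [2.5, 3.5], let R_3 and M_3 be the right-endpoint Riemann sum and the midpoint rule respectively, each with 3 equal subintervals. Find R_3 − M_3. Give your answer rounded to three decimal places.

R_3 ≈ 2.60185.
M_3 ≈ 2.07407.
R_3 − M_3 ≈ 0.528.

0.528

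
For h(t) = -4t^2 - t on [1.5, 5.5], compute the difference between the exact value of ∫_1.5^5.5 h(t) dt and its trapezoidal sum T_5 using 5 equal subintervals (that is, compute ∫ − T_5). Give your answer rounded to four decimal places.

Exact integral: ∫_1.5^5.5 h(t) dt ≈ -231.333333.
T_5 = -233.04.
Error ≈ -231.333333 − (-233.04) ≈ 1.7067.

1.7067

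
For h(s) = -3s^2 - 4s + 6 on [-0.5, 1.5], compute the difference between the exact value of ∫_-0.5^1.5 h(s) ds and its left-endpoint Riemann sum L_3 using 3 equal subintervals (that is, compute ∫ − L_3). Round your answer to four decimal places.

-4.2222

Exact integral: ∫_-0.5^1.5 h(s) ds = 4.5.
L_3 ≈ 8.722222.
Error ≈ 4.5 − 8.722222 ≈ -4.2222.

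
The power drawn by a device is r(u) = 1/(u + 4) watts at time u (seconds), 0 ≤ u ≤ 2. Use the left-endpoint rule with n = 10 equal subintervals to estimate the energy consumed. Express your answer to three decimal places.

Δu = (2 − 0)/10 = 0.2.
Left endpoints: 0, 0.2, 0.4, 0.6, 0.8, 1, 1.2, 1.4, 1.6, 1.8.
r(0) = 0.25, r(0.2) = 5/21, r(0.4) = 5/22, r(0.6) = 5/23, r(0.8) = 5/24, r(1) = 0.2, r(1.2) = 5/26, r(1.4) = 5/27, r(1.6) = 5/28, r(1.8) = 5/29.
Sum = Δu · [r(0) + r(0.2) + r(0.4) + ...].
Sum ≈ 0.414.

0.414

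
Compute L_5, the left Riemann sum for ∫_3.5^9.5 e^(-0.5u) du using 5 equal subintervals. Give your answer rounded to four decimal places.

0.4392

Δu = (9.5 − 3.5)/5 = 1.2.
Left endpoints: 3.5, 4.7, 5.9, 7.1, 8.3.
f(3.5) ≈ 0.1738, f(4.7) ≈ 0.0954, f(5.9) ≈ 0.0523, f(7.1) ≈ 0.0287, f(8.3) ≈ 0.0158.
Sum = Δu · [f(3.5) + f(4.7) + f(5.9) + f(7.1) + f(8.3)].
Sum ≈ 0.4392.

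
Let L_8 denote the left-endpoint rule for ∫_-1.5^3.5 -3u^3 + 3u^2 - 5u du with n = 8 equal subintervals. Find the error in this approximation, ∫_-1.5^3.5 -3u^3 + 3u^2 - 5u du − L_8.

-39.84375

Exact integral: ∫_-1.5^3.5 f(u) du = -87.5.
L_8 = -47.65625.
Error = -87.5 − (-47.65625) = -39.84375.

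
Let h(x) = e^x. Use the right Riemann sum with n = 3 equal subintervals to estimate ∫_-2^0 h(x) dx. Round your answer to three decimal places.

Δx = (0 − (-2))/3 = 2/3.
Right endpoints: -4/3, -2/3, 0.
h(-4/3) ≈ 0.264, h(-2/3) ≈ 0.513, h(0) ≈ 1.000.
Sum = Δx · [h(-4/3) + h(-2/3) + h(0)].
Sum ≈ 1.185.

1.185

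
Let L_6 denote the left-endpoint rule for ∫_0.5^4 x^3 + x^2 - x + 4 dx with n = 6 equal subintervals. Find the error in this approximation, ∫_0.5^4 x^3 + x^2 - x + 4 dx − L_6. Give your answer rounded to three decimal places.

Exact integral: ∫_0.5^4 f(x) dx ≈ 91.40104.
L_6 ≈ 70.73626.
Error ≈ 91.40104 − 70.73626 ≈ 20.665.

20.665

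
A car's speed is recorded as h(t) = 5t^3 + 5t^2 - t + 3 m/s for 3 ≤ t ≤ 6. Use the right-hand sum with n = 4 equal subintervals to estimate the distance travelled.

2253.515625

Δt = (6 − 3)/4 = 0.75.
Right endpoints: 3.75, 4.5, 5.25, 6.
h(3.75) = 333.234375, h(4.5) = 555.375, h(5.25) = 859.078125, h(6) = 1257.
Sum = Δt · [h(3.75) + h(4.5) + h(5.25) + h(6)].
Sum = 2253.515625.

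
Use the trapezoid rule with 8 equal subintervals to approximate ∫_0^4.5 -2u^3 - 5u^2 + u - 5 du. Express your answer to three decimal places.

-373.671

Δu = (4.5 − 0)/8 = 0.5625.
f(0) = -5, f(0.5625) = -13057/2048, f(1.125) = -13.05078125, f(1.6875) = -55627/2048, f(2.25) = -50.84375, f(2.8125) = -176605/2048, f(3.375) = -135.46484375, f(3.9375) = -410983/2048, f(4.5) = -284.
T_8 = (Δu/2)·[f(u_0) + 2f(u_1) + ... + 2f(u_{7}) + f(u_8)].
Sum ≈ -373.671.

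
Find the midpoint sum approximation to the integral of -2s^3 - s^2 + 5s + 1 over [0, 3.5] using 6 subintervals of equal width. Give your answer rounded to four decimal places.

Δs = (3.5 − 0)/6 = 7/12.
Midpoints: 7/24, 0.875, 35/24, 49/24, 2.625, 77/24.
f(7/24) = 16061/6912, f(0.875) = 3.26953125, f(35/24) = -263/6912, f(49/24) = -68989/6912, f(2.625) = -28.94140625, f(77/24) = -409889/6912.
Sum = Δs · [f(7/24) + f(0.875) + f(35/24) + ...].
Sum ≈ -54.0566.

-54.0566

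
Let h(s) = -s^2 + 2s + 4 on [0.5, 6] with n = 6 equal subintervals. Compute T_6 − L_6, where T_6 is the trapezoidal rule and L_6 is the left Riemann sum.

-11.34375

T_6 ≈ -14.97858796.
L_6 ≈ -3.63483796.
T_6 − L_6 = -11.34375.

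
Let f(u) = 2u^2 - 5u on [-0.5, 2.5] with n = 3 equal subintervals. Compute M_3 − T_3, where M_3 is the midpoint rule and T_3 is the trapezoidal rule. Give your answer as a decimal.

-1.5

M_3 = -5.
T_3 = -3.5.
M_3 − T_3 = -1.5.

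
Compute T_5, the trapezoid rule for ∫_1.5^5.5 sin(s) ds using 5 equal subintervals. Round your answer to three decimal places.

-0.604

Δs = (5.5 − 1.5)/5 = 0.8.
f(1.5) ≈ 0.997, f(2.3) ≈ 0.746, f(3.1) ≈ 0.042, f(3.9) ≈ -0.688, f(4.7) ≈ -1.000, f(5.5) ≈ -0.706.
T_5 = (Δs/2)·[f(s_0) + 2f(s_1) + ... + 2f(s_{4}) + f(s_5)].
Sum ≈ -0.604.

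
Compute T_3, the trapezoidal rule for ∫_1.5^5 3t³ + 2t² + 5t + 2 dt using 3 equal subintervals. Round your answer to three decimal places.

Δt = (5 − 1.5)/3 = 7/6.
f(1.5) = 24.125, f(8/3) = 778/9, f(23/6) = 5269/24, f(5) = 452.
T_3 = (Δt/2)·[f(t_0) + 2f(t_1) + 2f(t_2) + f(t_3)].
Sum ≈ 634.723.

634.723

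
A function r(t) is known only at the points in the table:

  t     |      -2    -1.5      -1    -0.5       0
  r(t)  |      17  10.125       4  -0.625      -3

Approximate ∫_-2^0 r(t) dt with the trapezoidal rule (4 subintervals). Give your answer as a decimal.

10.25

Δt = 0.5.
T_4 = (0.5/2)·[17 + 2·10.125 + 2·4 + 2·(-0.625) + (-3)] = 10.25.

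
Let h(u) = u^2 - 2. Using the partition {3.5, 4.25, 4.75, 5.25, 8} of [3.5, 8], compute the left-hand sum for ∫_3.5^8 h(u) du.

Subinterval widths: 0.75, 0.5, 0.5, 2.75.
Left endpoints: 3.5, 4.25, 4.75, 5.25.
h(3.5) = 10.25, h(4.25) = 16.0625, h(4.75) = 20.5625, h(5.25) = 25.5625.
Sum = Σ Δu_i · h(u_i).
Sum = 96.296875.

96.296875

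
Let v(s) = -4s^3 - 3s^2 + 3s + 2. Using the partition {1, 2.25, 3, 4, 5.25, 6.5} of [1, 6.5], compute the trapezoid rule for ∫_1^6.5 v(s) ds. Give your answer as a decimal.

-2045.03125

Subinterval widths: 1.25, 0.75, 1, 1.25, 1.25.
v(1) = -2, v(2.25) = -52, v(3) = -124, v(4) = -290, v(5.25) = -643.75, v(6.5) = -1203.75.
On each subinterval the trapezoid contributes (Δs_i/2)·[v(s_{i-1}) + v(s_i)].
Sum = -2045.03125.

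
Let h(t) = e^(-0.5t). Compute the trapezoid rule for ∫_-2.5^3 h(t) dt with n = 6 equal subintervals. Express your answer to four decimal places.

6.6484

Δt = (3 − (-2.5))/6 = 11/12.
h(-2.5) ≈ 3.4903, h(-19/12) ≈ 2.2071, h(-2/3) ≈ 1.3956, h(0.25) ≈ 0.8825, h(7/6) ≈ 0.5580, h(25/12) ≈ 0.3529, h(3) ≈ 0.2231.
T_6 = (Δt/2)·[h(t_0) + 2h(t_1) + ... + 2h(t_{5}) + h(t_6)].
Sum ≈ 6.6484.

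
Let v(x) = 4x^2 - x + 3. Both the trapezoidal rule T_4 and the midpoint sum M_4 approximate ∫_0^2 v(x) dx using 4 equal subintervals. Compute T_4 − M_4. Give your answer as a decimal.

0.5

T_4 = 15.
M_4 = 14.5.
T_4 − M_4 = 0.5.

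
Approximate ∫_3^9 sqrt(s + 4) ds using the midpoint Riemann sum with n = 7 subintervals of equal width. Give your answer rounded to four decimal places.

Δs = (9 − 3)/7 = 6/7.
Midpoints: 24/7, 30/7, 36/7, 6, 48/7, 54/7, 60/7.
f(24/7) ≈ 2.7255, f(30/7) ≈ 2.8785, f(36/7) ≈ 3.0237, f(6) ≈ 3.1623, f(48/7) ≈ 3.2950, f(54/7) ≈ 3.4226, f(60/7) ≈ 3.5456.
Sum = Δs · [f(24/7) + f(30/7) + f(36/7) + ...].
Sum ≈ 18.9028.

18.9028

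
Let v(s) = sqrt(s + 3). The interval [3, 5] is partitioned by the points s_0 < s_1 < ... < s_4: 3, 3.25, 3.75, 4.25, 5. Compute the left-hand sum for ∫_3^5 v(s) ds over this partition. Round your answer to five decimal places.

5.18085

Subinterval widths: 0.25, 0.5, 0.5, 0.75.
Left endpoints: 3, 3.25, 3.75, 4.25.
v(3) ≈ 2.44949, v(3.25) ≈ 2.50000, v(3.75) ≈ 2.59808, v(4.25) ≈ 2.69258.
Sum = Σ Δs_i · v(s_i).
Sum ≈ 5.18085.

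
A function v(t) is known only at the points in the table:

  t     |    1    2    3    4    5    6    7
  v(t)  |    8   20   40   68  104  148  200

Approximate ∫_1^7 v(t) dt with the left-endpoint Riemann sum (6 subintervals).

388

Δt = 1.
Sum = 1·[8 + 20 + 40 + 68 + 104 + 148] = 388.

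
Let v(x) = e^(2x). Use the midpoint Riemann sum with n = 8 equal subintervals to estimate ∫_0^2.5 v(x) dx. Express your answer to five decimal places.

72.52046

Δx = (2.5 − 0)/8 = 0.3125.
Midpoints: 0.15625, 0.46875, 0.78125, 1.09375, 1.40625, 1.71875, 2.03125, 2.34375.
v(0.15625) ≈ 1.36684, v(0.46875) ≈ 2.55359, v(0.78125) ≈ 4.77073, v(1.09375) ≈ 8.91290, v(1.40625) ≈ 16.65149, v(1.71875) ≈ 31.10909, v(2.03125) ≈ 58.11943, v(2.34375) ≈ 108.58139.
Sum = Δx · [v(0.15625) + v(0.46875) + v(0.78125) + ...].
Sum ≈ 72.52046.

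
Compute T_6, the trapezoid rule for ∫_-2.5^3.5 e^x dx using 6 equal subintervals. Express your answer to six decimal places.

35.741334

Δx = (3.5 − (-2.5))/6 = 1.
f(-2.5) ≈ 0.082085, f(-1.5) ≈ 0.223130, f(-0.5) ≈ 0.606531, f(0.5) ≈ 1.648721, f(1.5) ≈ 4.481689, f(2.5) ≈ 12.182494, f(3.5) ≈ 33.115452.
T_6 = (Δx/2)·[f(x_0) + 2f(x_1) + ... + 2f(x_{5}) + f(x_6)].
Sum ≈ 35.741334.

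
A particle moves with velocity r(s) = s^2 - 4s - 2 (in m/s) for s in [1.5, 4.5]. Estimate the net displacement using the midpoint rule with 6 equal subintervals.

Δs = (4.5 − 1.5)/6 = 0.5.
Midpoints: 1.75, 2.25, 2.75, 3.25, 3.75, 4.25.
r(1.75) = -5.9375, r(2.25) = -5.9375, r(2.75) = -5.4375, r(3.25) = -4.4375, r(3.75) = -2.9375, r(4.25) = -0.9375.
Sum = Δs · [r(1.75) + r(2.25) + r(2.75) + ...].
Sum = -12.8125.

-12.8125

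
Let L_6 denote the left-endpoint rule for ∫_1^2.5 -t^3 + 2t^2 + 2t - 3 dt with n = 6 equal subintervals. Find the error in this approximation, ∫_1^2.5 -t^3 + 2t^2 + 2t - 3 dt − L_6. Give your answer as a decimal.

-0.08984375

Exact integral: ∫_1^2.5 f(t) dt = 0.984375.
L_6 = 1.07421875.
Error = 0.984375 − 1.07421875 = -0.08984375.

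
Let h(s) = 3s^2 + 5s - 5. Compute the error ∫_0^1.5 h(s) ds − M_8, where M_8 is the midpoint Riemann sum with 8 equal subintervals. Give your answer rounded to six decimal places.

Exact integral: ∫_0^1.5 h(s) ds = 1.5.
M_8 ≈ 1.48681641.
Error ≈ 1.5 − 1.48681641 ≈ 0.013184.

0.013184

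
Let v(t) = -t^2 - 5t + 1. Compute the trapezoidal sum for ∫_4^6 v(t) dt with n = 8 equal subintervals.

-98.6875

Δt = (6 − 4)/8 = 0.25.
v(4) = -35, v(4.25) = -38.3125, v(4.5) = -41.75, v(4.75) = -45.3125, v(5) = -49, v(5.25) = -52.8125, v(5.5) = -56.75, v(5.75) = -60.8125, v(6) = -65.
T_8 = (Δt/2)·[v(t_0) + 2v(t_1) + ... + 2v(t_{7}) + v(t_8)].
Sum = -98.6875.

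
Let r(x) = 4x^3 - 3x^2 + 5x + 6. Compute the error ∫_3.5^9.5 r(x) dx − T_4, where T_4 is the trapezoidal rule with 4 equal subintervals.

Exact integral: ∫_3.5^9.5 r(x) dx = 7411.5.
T_4 = 7580.25.
Error = 7411.5 − 7580.25 = -168.75.

-168.75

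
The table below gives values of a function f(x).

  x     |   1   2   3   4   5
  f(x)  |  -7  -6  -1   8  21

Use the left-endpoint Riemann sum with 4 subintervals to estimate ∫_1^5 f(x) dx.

-6

Δx = 1.
Sum = 1·[(-7) + (-6) + (-1) + 8] = -6.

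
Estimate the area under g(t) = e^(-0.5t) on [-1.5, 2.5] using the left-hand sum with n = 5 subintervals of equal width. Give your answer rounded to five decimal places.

Δt = (2.5 − (-1.5))/5 = 0.8.
Left endpoints: -1.5, -0.7, 0.1, 0.9, 1.7.
g(-1.5) ≈ 2.11700, g(-0.7) ≈ 1.41907, g(0.1) ≈ 0.95123, g(0.9) ≈ 0.63763, g(1.7) ≈ 0.42741.
Sum = Δt · [g(-1.5) + g(-0.7) + g(0.1) + g(0.9) + g(1.7)].
Sum ≈ 4.44187.

4.44187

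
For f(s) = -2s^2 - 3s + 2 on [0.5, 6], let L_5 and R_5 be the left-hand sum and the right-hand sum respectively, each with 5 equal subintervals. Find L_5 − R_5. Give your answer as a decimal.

L_5 = -140.36.
R_5 = -237.16.
L_5 − R_5 = 96.8.

96.8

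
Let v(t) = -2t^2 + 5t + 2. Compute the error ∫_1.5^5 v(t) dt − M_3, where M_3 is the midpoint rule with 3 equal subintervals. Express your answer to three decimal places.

Exact integral: ∫_1.5^5 v(t) dt ≈ -17.20833.
M_3 ≈ -16.41435.
Error ≈ -17.20833 − (-16.41435) ≈ -0.794.

-0.794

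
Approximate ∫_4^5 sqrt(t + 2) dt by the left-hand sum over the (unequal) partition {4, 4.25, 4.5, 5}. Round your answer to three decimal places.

2.512

Subinterval widths: 0.25, 0.25, 0.5.
Left endpoints: 4, 4.25, 4.5.
f(4) ≈ 2.449, f(4.25) ≈ 2.500, f(4.5) ≈ 2.550.
Sum = Σ Δt_i · f(t_i).
Sum ≈ 2.512.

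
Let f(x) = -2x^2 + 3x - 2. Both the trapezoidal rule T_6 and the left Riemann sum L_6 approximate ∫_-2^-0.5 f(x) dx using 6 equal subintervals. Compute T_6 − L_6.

T_6 = -13.90625.
L_6 = -15.40625.
T_6 − L_6 = 1.5.

1.5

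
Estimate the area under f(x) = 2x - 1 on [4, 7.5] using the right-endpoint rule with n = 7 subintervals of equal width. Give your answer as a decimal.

38.5

Δx = (7.5 − 4)/7 = 0.5.
Right endpoints: 4.5, 5, 5.5, 6, 6.5, 7, 7.5.
f(4.5) = 8, f(5) = 9, f(5.5) = 10, f(6) = 11, f(6.5) = 12, f(7) = 13, f(7.5) = 14.
Sum = Δx · [f(4.5) + f(5) + f(5.5) + ...].
Sum = 38.5.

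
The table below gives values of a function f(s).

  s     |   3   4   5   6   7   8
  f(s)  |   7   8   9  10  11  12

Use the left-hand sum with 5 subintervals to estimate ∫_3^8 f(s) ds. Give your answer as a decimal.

Δs = 1.
Sum = 1·[7 + 8 + 9 + 10 + 11] = 45.

45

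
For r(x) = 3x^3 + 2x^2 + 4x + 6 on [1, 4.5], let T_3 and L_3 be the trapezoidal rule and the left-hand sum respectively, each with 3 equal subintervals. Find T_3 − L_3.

188.34375

T_3 ≈ 447.61921.
L_3 ≈ 259.27546.
T_3 − L_3 = 188.34375.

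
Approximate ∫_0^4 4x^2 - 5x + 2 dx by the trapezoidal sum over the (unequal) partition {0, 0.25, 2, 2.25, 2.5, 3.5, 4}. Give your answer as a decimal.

Subinterval widths: 0.25, 1.75, 0.25, 0.25, 1, 0.5.
f(0) = 2, f(0.25) = 1, f(2) = 8, f(2.25) = 11, f(2.5) = 14.5, f(3.5) = 33.5, f(4) = 46.
On each subinterval the trapezoid contributes (Δx_i/2)·[f(x_{i-1}) + f(x_i)].
Sum = 57.6875.

57.6875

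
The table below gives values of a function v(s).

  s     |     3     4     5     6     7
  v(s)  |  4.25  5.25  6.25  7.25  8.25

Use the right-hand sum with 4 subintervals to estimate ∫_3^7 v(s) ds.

Δs = 1.
Sum = 1·[5.25 + 6.25 + 7.25 + 8.25] = 27.

27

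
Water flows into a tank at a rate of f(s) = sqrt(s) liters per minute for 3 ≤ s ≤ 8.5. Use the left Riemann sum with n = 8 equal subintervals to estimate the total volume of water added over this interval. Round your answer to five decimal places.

12.64552

Δs = (8.5 − 3)/8 = 0.6875.
Left endpoints: 3, 3.6875, 4.375, 5.0625, 5.75, 6.4375, 7.125, 7.8125.
f(3) ≈ 1.73205, f(3.6875) ≈ 1.92029, f(4.375) ≈ 2.09165, f(5.0625) ≈ 2.25000, f(5.75) ≈ 2.39792, f(6.4375) ≈ 2.53722, f(7.125) ≈ 2.66927, f(7.8125) ≈ 2.79508.
Sum = Δs · [f(3) + f(3.6875) + f(4.375) + ...].
Sum ≈ 12.64552.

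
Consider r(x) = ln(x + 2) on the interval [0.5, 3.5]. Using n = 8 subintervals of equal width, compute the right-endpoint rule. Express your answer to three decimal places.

4.231

Δx = (3.5 − 0.5)/8 = 0.375.
Right endpoints: 0.875, 1.25, 1.625, 2, 2.375, 2.75, 3.125, 3.5.
r(0.875) ≈ 1.056, r(1.25) ≈ 1.179, r(1.625) ≈ 1.288, r(2) ≈ 1.386, r(2.375) ≈ 1.476, r(2.75) ≈ 1.558, r(3.125) ≈ 1.634, r(3.5) ≈ 1.705.
Sum = Δx · [r(0.875) + r(1.25) + r(1.625) + ...].
Sum ≈ 4.231.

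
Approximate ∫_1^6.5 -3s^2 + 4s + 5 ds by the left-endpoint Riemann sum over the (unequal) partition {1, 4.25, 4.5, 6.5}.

Subinterval widths: 3.25, 0.25, 2.
Left endpoints: 1, 4.25, 4.5.
f(1) = 6, f(4.25) = -32.1875, f(4.5) = -37.75.
Sum = Σ Δs_i · f(s_i).
Sum = -64.046875.

-64.046875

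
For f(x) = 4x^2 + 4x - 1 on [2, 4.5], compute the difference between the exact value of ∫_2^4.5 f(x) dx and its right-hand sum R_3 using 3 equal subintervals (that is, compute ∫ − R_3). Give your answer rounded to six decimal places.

-32.407407

Exact integral: ∫_2^4.5 f(x) dx ≈ 140.83333333.
R_3 ≈ 173.24074074.
Error ≈ 140.83333333 − 173.24074074 ≈ -32.407407.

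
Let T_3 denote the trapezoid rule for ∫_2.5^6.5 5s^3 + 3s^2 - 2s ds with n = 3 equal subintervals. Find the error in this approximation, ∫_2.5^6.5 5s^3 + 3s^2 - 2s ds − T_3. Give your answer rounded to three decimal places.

Exact integral: ∫_2.5^6.5 f(s) ds = 2405.5.
T_3 ≈ 2489.05556.
Error ≈ 2405.5 − 2489.05556 ≈ -83.556.

-83.556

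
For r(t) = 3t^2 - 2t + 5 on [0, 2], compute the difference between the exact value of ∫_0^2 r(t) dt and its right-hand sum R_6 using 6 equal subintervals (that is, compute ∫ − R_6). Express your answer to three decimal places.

-1.444

Exact integral: ∫_0^2 r(t) dt = 14.
R_6 ≈ 15.44444.
Error ≈ 14 − 15.44444 ≈ -1.444.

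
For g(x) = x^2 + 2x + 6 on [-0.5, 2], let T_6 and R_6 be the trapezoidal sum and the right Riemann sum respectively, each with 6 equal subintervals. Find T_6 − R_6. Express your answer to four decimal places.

T_6 ≈ 21.530671.
R_6 ≈ 23.353588.
T_6 − R_6 ≈ -1.8229.

-1.8229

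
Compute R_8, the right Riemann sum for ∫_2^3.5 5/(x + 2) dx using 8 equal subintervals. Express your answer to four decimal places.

Δx = (3.5 − 2)/8 = 0.1875.
Right endpoints: 2.1875, 2.375, 2.5625, 2.75, 2.9375, 3.125, 3.3125, 3.5.
f(2.1875) = 80/67, f(2.375) = 8/7, f(2.5625) = 80/73, f(2.75) = 20/19, f(2.9375) = 80/79, f(3.125) = 40/41, f(3.3125) = 16/17, f(3.5) = 10/11.
Sum = Δx · [f(2.1875) + f(2.375) + f(2.5625) + ...].
Sum ≈ 1.5607.

1.5607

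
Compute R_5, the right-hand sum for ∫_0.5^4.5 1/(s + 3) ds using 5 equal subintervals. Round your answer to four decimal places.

0.7046

Δs = (4.5 − 0.5)/5 = 0.8.
Right endpoints: 1.3, 2.1, 2.9, 3.7, 4.5.
f(1.3) = 10/43, f(2.1) = 10/51, f(2.9) = 10/59, f(3.7) = 10/67, f(4.5) = 2/15.
Sum = Δs · [f(1.3) + f(2.1) + f(2.9) + f(3.7) + f(4.5)].
Sum ≈ 0.7046.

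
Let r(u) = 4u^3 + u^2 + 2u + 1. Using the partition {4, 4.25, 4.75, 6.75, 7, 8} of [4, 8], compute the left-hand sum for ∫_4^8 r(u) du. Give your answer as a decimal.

2919.625

Subinterval widths: 0.25, 0.5, 2, 0.25, 1.
Left endpoints: 4, 4.25, 4.75, 6.75, 7.
r(4) = 281, r(4.25) = 334.625, r(4.75) = 461.75, r(6.75) = 1290.25, r(7) = 1436.
Sum = Σ Δu_i · r(u_i).
Sum = 2919.625.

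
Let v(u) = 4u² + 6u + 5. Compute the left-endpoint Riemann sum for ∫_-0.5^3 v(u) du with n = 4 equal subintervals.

Δu = (3 − (-0.5))/4 = 0.875.
Left endpoints: -0.5, 0.375, 1.25, 2.125.
v(-0.5) = 3, v(0.375) = 7.8125, v(1.25) = 18.75, v(2.125) = 35.8125.
Sum = Δu · [v(-0.5) + v(0.375) + v(1.25) + v(2.125)].
Sum = 57.203125.

57.203125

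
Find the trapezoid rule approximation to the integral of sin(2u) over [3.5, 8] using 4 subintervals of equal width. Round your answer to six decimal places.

Δu = (8 − 3.5)/4 = 1.125.
f(3.5) ≈ 0.656987, f(4.625) ≈ 0.173889, f(5.75) ≈ -0.875452, f(6.875) ≈ 0.925982, f(8) ≈ -0.287903.
T_4 = (Δu/2)·[f(u_0) + 2f(u_1) + 2f(u_2) + 2f(u_3) + f(u_4)].
Sum ≈ 0.460082.

0.460082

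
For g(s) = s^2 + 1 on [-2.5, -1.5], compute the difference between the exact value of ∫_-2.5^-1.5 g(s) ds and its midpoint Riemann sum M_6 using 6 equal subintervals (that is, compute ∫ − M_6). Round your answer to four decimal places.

Exact integral: ∫_-2.5^-1.5 g(s) ds ≈ 5.083333.
M_6 ≈ 5.081019.
Error ≈ 5.083333 − 5.081019 ≈ 0.0023.

0.0023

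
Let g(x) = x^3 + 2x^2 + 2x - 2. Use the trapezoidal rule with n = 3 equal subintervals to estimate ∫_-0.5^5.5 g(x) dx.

395.75

Δx = (5.5 − (-0.5))/3 = 2.
g(-0.5) = -2.625, g(1.5) = 8.875, g(3.5) = 72.375, g(5.5) = 235.875.
T_3 = (Δx/2)·[g(x_0) + 2g(x_1) + 2g(x_2) + g(x_3)].
Sum = 395.75.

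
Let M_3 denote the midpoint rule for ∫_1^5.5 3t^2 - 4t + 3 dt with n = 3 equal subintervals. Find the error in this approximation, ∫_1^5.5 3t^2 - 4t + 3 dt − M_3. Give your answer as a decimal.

2.53125

Exact integral: ∫_1^5.5 f(t) dt = 120.375.
M_3 = 117.84375.
Error = 120.375 − 117.84375 = 2.53125.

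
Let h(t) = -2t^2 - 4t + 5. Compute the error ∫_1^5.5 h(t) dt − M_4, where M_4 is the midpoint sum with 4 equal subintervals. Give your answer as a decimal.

Exact integral: ∫_1^5.5 h(t) dt = -146.25.
M_4 = -145.30078125.
Error = -146.25 − (-145.30078125) = -0.94921875.

-0.94921875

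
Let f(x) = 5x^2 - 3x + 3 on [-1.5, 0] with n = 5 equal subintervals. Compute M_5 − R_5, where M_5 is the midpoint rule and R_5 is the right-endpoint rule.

2.19375

M_5 = 13.44375.
R_5 = 11.25.
M_5 − R_5 = 2.19375.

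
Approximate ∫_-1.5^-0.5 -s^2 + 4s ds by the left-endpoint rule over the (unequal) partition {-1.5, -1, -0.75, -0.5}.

Subinterval widths: 0.5, 0.25, 0.25.
Left endpoints: -1.5, -1, -0.75.
f(-1.5) = -8.25, f(-1) = -5, f(-0.75) = -3.5625.
Sum = Σ Δs_i · f(s_i).
Sum = -6.265625.

-6.265625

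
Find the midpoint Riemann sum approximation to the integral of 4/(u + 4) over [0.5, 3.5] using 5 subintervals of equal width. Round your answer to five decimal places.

2.04141

Δu = (3.5 − 0.5)/5 = 0.6.
Midpoints: 0.8, 1.4, 2, 2.6, 3.2.
f(0.8) = 5/6, f(1.4) = 20/27, f(2) = 2/3, f(2.6) = 20/33, f(3.2) = 5/9.
Sum = Δu · [f(0.8) + f(1.4) + f(2) + f(2.6) + f(3.2)].
Sum ≈ 2.04141.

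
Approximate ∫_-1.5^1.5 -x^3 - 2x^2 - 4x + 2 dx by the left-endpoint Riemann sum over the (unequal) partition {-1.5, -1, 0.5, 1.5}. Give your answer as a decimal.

10.3125

Subinterval widths: 0.5, 1.5, 1.
Left endpoints: -1.5, -1, 0.5.
f(-1.5) = 6.875, f(-1) = 5, f(0.5) = -0.625.
Sum = Σ Δx_i · f(x_i).
Sum = 10.3125.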